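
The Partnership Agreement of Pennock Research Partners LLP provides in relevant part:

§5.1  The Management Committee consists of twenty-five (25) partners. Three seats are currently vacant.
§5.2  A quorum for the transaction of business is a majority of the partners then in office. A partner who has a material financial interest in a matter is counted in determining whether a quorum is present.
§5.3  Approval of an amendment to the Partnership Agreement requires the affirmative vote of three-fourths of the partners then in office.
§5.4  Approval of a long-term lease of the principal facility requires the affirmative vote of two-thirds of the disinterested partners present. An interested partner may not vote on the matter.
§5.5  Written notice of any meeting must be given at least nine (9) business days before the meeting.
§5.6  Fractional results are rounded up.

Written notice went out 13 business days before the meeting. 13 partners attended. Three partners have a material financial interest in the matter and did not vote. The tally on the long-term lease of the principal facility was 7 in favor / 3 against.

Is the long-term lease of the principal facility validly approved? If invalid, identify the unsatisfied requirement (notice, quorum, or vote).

Notice: 13 business days given; 9 required (13 ≥ 9). Satisfied.
Quorum: 13 present (interested partners count toward quorum); quorum is 12. Satisfied.
Vote: the long-term lease of the principal facility requires two-thirds of the disinterested partners present (13 − 3 = 10). 2/3 of 10 = 6.67, rounded up to 7, so 7 affirmative votes are needed; 7 voted in favor. Satisfied.

Valid — all requirements satisfied.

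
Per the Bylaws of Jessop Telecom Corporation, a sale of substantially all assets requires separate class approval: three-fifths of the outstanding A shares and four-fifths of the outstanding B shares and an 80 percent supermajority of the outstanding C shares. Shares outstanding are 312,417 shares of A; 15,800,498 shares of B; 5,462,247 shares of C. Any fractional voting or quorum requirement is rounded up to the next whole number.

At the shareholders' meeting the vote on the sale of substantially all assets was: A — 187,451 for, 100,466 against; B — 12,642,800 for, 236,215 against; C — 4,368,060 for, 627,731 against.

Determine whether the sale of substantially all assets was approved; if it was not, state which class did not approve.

Not approved — the C shares did not give the required vote.

A: 3/5 of 312417 = 187450.20, rounded up to 187451; 187,451 required, 187,451 in favor — approved.
B: 4/5 of 15800498 = 12640398.40, rounded up to 12640399; 12,640,399 required, 12,642,800 in favor — approved.
C: 4/5 of 5462247 = 4369797.60, rounded up to 4369798; 4,369,798 required, 4,368,060 in favor — not approved.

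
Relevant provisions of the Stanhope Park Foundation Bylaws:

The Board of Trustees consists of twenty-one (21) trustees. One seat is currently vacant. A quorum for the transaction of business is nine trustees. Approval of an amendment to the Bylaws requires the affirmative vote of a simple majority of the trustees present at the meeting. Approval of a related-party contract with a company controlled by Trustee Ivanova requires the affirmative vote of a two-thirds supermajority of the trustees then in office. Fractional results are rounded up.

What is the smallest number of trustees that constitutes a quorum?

The quorum is fixed at 9.

9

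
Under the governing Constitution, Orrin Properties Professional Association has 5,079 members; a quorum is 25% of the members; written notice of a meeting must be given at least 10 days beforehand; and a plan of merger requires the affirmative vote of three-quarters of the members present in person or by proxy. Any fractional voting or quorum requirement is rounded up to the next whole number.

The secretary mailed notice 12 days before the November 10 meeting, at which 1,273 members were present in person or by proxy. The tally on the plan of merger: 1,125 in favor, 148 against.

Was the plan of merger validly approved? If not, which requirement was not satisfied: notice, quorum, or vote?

Valid — all requirements satisfied.

Notice: 12 days given; 10 required. Satisfied.
Quorum: 25% of 5,079 = 1,269.75, rounded up to 1,270; 1,273 present. Satisfied.
Vote: requires three-fourths of those present (1,273); 3/4 of 1273 = 954.75, rounded up to 955, so 955 needed; 1,125 in favor. Satisfied.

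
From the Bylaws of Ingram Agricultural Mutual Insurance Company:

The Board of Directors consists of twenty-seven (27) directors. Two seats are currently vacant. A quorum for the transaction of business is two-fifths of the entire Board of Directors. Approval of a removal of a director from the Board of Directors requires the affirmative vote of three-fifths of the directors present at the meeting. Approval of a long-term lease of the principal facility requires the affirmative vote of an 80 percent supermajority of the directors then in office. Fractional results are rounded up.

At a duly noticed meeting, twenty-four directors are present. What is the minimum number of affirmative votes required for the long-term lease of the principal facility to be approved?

The long-term lease of the principal facility requires four-fifths of the directors then in office (25).
4/5 of 25 = 20.

20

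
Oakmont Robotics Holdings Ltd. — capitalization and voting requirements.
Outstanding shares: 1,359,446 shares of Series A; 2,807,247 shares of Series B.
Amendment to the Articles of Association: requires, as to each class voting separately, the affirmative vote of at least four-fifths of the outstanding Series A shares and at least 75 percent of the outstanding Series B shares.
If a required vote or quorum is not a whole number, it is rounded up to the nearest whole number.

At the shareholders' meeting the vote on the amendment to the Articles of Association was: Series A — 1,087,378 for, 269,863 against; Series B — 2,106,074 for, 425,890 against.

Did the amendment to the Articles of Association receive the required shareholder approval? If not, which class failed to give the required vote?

Not approved — the Series A shares did not give the required vote.

Series A: 4/5 of 1359446 = 1087556.80, rounded up to 1087557; 1,087,557 required, 1,087,378 in favor — not approved.
Series B: 3/4 of 2807247 = 2105435.25, rounded up to 2105436; 2,105,436 required, 2,106,074 in favor — approved.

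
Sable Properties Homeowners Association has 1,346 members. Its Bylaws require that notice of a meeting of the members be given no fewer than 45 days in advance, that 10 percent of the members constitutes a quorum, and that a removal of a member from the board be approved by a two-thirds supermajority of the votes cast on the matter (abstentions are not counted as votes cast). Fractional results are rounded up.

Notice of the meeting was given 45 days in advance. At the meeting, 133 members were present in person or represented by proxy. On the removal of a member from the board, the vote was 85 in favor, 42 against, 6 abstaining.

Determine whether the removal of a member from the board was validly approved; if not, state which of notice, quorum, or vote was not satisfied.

Invalid — quorum requirement not satisfied.

Notice: 45 days given; 45 required. Satisfied.
Quorum: 10% of 1,346 = 134.60, rounded up to 135; 133 present. Not satisfied.
Vote: requires two-thirds of the votes cast (133 − 6 abstaining = 127); 2/3 of 127 = 84.67, rounded up to 85, so 85 needed; 85 in favor. Satisfied.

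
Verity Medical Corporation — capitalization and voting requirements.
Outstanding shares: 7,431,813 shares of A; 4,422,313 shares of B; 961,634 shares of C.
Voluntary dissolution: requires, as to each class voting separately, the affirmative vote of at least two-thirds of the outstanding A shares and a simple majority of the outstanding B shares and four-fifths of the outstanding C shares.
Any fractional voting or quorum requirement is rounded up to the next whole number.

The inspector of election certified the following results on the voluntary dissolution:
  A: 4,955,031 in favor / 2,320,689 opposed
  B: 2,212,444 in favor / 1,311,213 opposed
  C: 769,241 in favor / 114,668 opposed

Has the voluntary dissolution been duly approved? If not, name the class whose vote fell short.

A: 2/3 of 7431813 = 4954542; 4,954,542 required, 4,955,031 in favor — approved.
B: a majority of 4422313 is 2211157; 2,211,157 required, 2,212,444 in favor — approved.
C: 4/5 of 961634 = 769307.20, rounded up to 769308; 769,308 required, 769,241 in favor — not approved.

Not approved — the C shares did not give the required vote.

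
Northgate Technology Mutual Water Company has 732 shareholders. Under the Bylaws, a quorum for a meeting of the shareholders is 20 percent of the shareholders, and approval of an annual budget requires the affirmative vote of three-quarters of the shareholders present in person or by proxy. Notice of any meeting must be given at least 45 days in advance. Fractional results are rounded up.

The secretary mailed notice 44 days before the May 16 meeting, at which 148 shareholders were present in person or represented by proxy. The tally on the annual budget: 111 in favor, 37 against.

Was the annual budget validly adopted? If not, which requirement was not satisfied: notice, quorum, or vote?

Notice: 44 days given; 45 required. Not satisfied.
Quorum: 20% of 732 = 146.40, rounded up to 147; 148 present. Satisfied.
Vote: requires three-fourths of those present (148); 3/4 of 148 = 111, so 111 needed; 111 in favor. Satisfied.

Invalid — notice requirement not satisfied.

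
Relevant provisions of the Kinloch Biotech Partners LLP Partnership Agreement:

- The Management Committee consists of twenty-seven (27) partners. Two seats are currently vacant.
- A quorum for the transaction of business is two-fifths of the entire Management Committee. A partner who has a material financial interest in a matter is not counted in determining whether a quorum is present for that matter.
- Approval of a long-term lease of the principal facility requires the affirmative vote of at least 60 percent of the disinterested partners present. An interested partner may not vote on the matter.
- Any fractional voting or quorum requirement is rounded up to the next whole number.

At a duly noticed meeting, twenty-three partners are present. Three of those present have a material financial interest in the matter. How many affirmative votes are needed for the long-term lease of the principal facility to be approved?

12

The long-term lease of the principal facility requires three-fifths of the disinterested partners present (23 − 3 = 20).
3/5 of 20 = 12.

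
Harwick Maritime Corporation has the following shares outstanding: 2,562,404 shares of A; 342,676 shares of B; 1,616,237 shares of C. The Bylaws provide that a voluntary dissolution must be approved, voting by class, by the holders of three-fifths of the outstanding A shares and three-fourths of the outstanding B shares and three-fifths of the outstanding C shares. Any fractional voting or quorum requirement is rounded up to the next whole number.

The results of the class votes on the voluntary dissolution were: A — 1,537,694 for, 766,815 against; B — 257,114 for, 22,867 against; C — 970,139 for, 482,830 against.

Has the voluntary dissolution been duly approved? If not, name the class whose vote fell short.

A: 3/5 of 2562404 = 1537442.40, rounded up to 1537443; 1,537,443 required, 1,537,694 in favor — approved.
B: 3/4 of 342676 = 257007; 257,007 required, 257,114 in favor — approved.
C: 3/5 of 1616237 = 969742.20, rounded up to 969743; 969,743 required, 970,139 in favor — approved.

Approved — every class gave the required vote.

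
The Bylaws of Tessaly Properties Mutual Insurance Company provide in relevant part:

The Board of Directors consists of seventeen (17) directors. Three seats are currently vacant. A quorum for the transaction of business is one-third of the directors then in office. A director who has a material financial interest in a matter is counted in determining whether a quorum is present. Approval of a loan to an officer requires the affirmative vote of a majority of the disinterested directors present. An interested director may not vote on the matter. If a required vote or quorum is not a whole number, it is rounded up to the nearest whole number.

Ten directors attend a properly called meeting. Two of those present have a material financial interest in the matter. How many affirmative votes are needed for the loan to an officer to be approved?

The loan to an officer requires a majority of the disinterested directors present (10 − 2 = 8).
A majority of 8 is 5.

5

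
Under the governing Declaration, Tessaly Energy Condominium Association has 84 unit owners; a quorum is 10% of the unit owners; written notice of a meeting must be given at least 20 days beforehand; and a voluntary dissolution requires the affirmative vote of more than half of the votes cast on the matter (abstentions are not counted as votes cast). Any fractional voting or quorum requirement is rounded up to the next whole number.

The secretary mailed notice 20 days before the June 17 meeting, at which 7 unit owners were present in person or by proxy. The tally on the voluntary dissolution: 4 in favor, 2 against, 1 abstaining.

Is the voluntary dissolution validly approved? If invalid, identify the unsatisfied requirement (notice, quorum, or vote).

Notice: 20 days given; 20 required. Satisfied.
Quorum: 10% of 84 = 8.40, rounded up to 9; 7 present. Not satisfied.
Vote: requires a majority of the votes cast (7 − 1 abstaining = 6); a majority of 6 is 4, so 4 needed; 4 in favor. Satisfied.

Invalid — quorum requirement not satisfied.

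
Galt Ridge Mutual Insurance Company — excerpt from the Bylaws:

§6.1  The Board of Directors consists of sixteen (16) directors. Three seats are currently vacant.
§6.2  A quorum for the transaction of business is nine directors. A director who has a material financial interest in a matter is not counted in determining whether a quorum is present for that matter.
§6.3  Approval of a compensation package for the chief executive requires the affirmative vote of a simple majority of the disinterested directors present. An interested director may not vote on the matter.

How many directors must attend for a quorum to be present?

9

The quorum is fixed at 9.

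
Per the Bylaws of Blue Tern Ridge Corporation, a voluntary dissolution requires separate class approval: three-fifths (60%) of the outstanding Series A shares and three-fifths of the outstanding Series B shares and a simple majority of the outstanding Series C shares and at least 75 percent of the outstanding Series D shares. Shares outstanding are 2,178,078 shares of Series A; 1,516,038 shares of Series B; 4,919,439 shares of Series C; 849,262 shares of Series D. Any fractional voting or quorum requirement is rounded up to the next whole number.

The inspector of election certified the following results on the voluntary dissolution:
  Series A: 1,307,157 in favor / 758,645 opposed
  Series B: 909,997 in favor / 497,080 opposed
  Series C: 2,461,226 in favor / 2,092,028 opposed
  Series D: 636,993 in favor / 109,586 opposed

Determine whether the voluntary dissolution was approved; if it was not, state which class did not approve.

Approved — every class gave the required vote.

Series A: 3/5 of 2178078 = 1306846.80, rounded up to 1306847; 1,306,847 required, 1,307,157 in favor — approved.
Series B: 3/5 of 1516038 = 909622.80, rounded up to 909623; 909,623 required, 909,997 in favor — approved.
Series C: a majority of 4919439 is 2459720; 2,459,720 required, 2,461,226 in favor — approved.
Series D: 3/4 of 849262 = 636946.50, rounded up to 636947; 636,947 required, 636,993 in favor — approved.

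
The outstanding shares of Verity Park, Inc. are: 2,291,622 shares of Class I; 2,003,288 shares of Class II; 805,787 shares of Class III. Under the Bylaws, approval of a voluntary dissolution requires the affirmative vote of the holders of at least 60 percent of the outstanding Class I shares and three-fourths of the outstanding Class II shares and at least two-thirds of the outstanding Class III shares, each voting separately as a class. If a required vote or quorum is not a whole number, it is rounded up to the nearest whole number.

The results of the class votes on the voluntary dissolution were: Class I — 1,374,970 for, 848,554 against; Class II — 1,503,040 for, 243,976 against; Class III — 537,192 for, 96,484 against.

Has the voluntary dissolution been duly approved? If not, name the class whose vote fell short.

Not approved — the Class I shares did not give the required vote.

Class I: 3/5 of 2291622 = 1374973.20, rounded up to 1374974; 1,374,974 required, 1,374,970 in favor — not approved.
Class II: 3/4 of 2003288 = 1502466; 1,502,466 required, 1,503,040 in favor — approved.
Class III: 2/3 of 805787 = 537191.33, rounded up to 537192; 537,192 required, 537,192 in favor — approved.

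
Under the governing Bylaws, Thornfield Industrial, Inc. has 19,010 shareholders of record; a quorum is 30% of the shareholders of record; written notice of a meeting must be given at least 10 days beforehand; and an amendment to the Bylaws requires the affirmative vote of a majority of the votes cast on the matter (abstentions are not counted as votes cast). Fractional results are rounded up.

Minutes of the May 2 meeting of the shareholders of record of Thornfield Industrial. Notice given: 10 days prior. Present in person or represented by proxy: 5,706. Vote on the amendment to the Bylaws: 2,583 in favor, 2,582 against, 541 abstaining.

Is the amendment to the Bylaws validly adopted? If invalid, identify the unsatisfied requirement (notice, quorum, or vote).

Valid — all requirements satisfied.

Notice: 10 days given; 10 required. Satisfied.
Quorum: 30% of 19,010 = 5,703; 5,706 present. Satisfied.
Vote: requires a majority of the votes cast (5,706 − 541 abstaining = 5,165); a majority of 5165 is 2583, so 2,583 needed; 2,583 in favor. Satisfied.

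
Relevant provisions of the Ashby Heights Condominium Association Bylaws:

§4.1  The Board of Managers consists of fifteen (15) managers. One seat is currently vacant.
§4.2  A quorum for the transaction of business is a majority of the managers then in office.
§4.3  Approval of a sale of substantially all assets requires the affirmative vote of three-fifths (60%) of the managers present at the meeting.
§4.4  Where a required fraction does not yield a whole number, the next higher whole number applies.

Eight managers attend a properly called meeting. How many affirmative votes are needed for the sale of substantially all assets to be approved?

The sale of substantially all assets requires three-fifths of the managers present (8).
3/5 of 8 = 4.80, rounded up to 5.

5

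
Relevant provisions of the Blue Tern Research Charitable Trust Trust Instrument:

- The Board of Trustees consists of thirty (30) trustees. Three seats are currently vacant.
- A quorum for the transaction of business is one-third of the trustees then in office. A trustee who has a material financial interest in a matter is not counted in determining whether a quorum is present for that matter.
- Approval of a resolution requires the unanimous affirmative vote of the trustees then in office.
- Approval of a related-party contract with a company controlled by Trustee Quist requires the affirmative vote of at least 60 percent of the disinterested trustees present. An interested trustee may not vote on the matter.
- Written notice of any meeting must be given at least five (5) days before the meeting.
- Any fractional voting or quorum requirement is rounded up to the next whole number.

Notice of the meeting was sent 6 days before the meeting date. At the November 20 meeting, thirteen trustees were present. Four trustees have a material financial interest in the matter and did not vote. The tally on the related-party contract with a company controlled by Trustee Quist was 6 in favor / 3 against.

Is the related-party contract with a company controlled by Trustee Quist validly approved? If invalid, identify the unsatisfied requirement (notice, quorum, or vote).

Valid — all requirements satisfied.

Notice: 6 days given; 5 required (6 ≥ 5). Satisfied.
Quorum: 13 present, but the 4 interested trustees do not count, leaving 9. Quorum is 9. Satisfied.
Vote: the related-party contract with a company controlled by Trustee Quist requires three-fifths of the disinterested trustees present (13 − 4 = 9). 3/5 of 9 = 5.40, rounded up to 6, so 6 affirmative votes are needed; 6 voted in favor. Satisfied.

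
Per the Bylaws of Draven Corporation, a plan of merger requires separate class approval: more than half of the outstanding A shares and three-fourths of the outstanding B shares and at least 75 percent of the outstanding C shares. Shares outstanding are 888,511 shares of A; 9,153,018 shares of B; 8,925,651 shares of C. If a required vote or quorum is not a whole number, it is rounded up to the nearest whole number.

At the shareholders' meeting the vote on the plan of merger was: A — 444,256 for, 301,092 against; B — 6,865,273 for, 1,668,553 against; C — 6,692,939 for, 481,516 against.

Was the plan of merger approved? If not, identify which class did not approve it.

A: a majority of 888511 is 444256; 444,256 required, 444,256 in favor — approved.
B: 3/4 of 9153018 = 6864763.50, rounded up to 6864764; 6,864,764 required, 6,865,273 in favor — approved.
C: 3/4 of 8925651 = 6694238.25, rounded up to 6694239; 6,694,239 required, 6,692,939 in favor — not approved.

Not approved — the C shares did not give the required vote.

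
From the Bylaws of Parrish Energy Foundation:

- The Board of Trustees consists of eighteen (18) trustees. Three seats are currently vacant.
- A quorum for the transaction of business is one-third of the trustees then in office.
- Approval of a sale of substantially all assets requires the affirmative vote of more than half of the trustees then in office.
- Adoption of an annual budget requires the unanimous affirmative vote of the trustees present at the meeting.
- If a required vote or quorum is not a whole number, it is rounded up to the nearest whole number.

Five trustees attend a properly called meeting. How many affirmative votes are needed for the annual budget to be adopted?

5

The annual budget requires the unanimous vote of the trustees present (5).
Unanimous means all 5.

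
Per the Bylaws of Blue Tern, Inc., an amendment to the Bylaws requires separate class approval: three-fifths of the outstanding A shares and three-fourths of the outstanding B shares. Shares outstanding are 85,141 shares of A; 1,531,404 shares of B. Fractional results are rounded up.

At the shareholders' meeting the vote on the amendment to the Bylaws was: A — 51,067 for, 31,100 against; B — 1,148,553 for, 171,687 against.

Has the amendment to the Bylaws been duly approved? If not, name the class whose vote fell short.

A: 3/5 of 85141 = 51084.60, rounded up to 51085; 51,085 required, 51,067 in favor — not approved.
B: 3/4 of 1531404 = 1148553; 1,148,553 required, 1,148,553 in favor — approved.

Not approved — the A shares did not give the required vote.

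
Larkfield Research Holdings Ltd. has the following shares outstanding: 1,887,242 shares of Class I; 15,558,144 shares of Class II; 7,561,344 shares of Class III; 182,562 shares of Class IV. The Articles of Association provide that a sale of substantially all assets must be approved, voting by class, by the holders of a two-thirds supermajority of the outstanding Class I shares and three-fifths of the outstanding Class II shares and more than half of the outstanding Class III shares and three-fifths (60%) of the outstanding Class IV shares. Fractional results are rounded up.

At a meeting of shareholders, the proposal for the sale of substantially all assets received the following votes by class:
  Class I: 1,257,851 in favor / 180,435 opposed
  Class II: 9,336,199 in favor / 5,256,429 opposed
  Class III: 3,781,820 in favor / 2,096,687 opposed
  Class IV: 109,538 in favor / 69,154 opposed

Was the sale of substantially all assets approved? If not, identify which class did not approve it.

Class I: 2/3 of 1887242 = 1258161.33, rounded up to 1258162; 1,258,162 required, 1,257,851 in favor — not approved.
Class II: 3/5 of 15558144 = 9334886.40, rounded up to 9334887; 9,334,887 required, 9,336,199 in favor — approved.
Class III: a majority of 7561344 is 3780673; 3,780,673 required, 3,781,820 in favor — approved.
Class IV: 3/5 of 182562 = 109537.20, rounded up to 109538; 109,538 required, 109,538 in favor — approved.

Not approved — the Class I shares did not give the required vote.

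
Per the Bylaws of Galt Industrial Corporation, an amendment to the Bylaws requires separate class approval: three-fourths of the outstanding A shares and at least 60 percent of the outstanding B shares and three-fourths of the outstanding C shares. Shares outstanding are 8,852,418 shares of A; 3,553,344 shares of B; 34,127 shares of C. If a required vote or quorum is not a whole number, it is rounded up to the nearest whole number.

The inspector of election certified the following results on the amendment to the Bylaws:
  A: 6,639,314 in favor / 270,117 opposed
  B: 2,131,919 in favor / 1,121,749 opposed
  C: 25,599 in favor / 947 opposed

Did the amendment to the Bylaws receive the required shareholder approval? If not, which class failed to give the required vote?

A: 3/4 of 8852418 = 6639313.50, rounded up to 6639314; 6,639,314 required, 6,639,314 in favor — approved.
B: 3/5 of 3553344 = 2132006.40, rounded up to 2132007; 2,132,007 required, 2,131,919 in favor — not approved.
C: 3/4 of 34127 = 25595.25, rounded up to 25596; 25,596 required, 25,599 in favor — approved.

Not approved — the B shares did not give the required vote.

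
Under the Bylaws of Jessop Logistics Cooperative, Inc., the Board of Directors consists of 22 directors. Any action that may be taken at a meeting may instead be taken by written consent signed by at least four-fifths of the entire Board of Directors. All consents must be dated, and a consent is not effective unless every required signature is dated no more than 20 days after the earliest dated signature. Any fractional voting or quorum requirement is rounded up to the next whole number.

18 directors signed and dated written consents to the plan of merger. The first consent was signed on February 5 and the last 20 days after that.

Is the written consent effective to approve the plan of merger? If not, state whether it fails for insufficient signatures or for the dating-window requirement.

Signatures required: at least four-fifths of 22 — 4/5 of 22 = 17.60, rounded up to 18, so 18 needed; 18 signed. Sufficient.
Dating window: the latest signature is 20 days after the earliest; the limit is 20 days. Within the window.

Effective — both the signature and dating-window requirements are satisfied.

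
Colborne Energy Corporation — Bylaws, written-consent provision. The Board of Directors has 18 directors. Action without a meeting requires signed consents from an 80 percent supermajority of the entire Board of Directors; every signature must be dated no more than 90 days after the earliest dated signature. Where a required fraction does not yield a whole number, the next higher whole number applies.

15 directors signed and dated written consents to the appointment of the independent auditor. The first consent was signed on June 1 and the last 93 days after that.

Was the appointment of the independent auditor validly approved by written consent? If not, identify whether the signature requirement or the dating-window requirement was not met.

Not effective — dating-window requirement not satisfied.

Signatures required: an 80 percent supermajority of 18 — 4/5 of 18 = 14.40, rounded up to 15, so 15 needed; 15 signed. Sufficient.
Dating window: the latest signature is 93 days after the earliest; the limit is 90 days. Outside the window.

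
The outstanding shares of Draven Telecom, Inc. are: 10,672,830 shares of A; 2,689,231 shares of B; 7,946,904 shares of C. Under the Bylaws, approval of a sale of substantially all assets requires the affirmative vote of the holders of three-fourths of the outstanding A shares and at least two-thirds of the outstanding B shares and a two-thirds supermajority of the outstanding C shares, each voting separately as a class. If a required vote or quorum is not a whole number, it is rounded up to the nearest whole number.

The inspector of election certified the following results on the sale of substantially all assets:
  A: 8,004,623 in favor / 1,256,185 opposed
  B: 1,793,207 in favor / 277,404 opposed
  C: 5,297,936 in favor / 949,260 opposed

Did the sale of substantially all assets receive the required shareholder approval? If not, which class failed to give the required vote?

A: 3/4 of 10672830 = 8004622.50, rounded up to 8004623; 8,004,623 required, 8,004,623 in favor — approved.
B: 2/3 of 2689231 = 1792820.67, rounded up to 1792821; 1,792,821 required, 1,793,207 in favor — approved.
C: 2/3 of 7946904 = 5297936; 5,297,936 required, 5,297,936 in favor — approved.

Approved — every class gave the required vote.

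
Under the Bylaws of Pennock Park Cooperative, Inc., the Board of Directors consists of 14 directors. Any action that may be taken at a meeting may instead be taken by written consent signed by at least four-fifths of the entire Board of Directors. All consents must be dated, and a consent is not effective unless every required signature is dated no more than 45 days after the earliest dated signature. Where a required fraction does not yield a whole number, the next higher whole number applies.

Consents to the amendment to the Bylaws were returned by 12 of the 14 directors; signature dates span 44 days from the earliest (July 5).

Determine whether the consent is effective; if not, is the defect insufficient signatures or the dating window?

Effective — both the signature and dating-window requirements are satisfied.

Signatures required: at least four-fifths of 14 — 4/5 of 14 = 11.20, rounded up to 12, so 12 needed; 12 signed. Sufficient.
Dating window: the latest signature is 44 days after the earliest; the limit is 45 days. Within the window.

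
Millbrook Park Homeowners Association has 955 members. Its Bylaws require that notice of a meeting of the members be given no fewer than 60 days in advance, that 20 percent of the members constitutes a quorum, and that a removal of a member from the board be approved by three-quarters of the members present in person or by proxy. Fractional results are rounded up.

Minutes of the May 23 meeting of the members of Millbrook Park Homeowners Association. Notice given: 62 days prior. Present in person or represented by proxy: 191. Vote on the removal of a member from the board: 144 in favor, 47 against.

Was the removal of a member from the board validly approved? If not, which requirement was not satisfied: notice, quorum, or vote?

Valid — all requirements satisfied.

Notice: 62 days given; 60 required. Satisfied.
Quorum: 20% of 955 = 191; 191 present. Satisfied.
Vote: requires three-fourths of those present (191); 3/4 of 191 = 143.25, rounded up to 144, so 144 needed; 144 in favor. Satisfied.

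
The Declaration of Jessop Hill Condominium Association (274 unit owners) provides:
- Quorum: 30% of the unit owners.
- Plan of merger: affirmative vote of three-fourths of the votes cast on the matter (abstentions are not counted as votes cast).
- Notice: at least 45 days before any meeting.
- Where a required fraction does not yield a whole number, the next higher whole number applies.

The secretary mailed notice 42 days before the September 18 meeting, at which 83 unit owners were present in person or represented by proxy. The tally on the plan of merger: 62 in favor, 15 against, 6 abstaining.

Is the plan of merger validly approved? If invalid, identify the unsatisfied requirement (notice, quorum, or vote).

Notice: 42 days given; 45 required. Not satisfied.
Quorum: 30% of 274 = 82.20, rounded up to 83; 83 present. Satisfied.
Vote: requires three-fourths of the votes cast (83 − 6 abstaining = 77); 3/4 of 77 = 57.75, rounded up to 58, so 58 needed; 62 in favor. Satisfied.

Invalid — notice requirement not satisfied.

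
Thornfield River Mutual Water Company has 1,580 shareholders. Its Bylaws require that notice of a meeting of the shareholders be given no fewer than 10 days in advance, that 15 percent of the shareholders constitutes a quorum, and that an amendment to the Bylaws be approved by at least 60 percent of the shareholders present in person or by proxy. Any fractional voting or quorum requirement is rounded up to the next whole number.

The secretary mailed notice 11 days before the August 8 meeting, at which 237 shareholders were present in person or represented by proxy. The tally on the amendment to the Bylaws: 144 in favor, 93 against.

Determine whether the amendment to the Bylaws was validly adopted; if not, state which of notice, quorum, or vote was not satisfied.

Valid — all requirements satisfied.

Notice: 11 days given; 10 required. Satisfied.
Quorum: 15% of 1,580 = 237; 237 present. Satisfied.
Vote: requires three-fifths of those present (237); 3/5 of 237 = 142.20, rounded up to 143, so 143 needed; 144 in favor. Satisfied.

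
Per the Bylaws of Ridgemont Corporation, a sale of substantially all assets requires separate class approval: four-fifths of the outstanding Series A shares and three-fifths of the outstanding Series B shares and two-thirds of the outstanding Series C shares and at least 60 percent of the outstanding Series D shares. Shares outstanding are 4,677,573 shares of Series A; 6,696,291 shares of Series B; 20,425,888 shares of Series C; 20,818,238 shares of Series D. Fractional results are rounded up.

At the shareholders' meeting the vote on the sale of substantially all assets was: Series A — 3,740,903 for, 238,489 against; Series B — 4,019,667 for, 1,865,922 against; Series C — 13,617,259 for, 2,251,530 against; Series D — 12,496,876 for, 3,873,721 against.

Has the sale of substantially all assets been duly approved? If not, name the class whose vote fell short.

Series A: 4/5 of 4677573 = 3742058.40, rounded up to 3742059; 3,742,059 required, 3,740,903 in favor — not approved.
Series B: 3/5 of 6696291 = 4017774.60, rounded up to 4017775; 4,017,775 required, 4,019,667 in favor — approved.
Series C: 2/3 of 20425888 = 13617258.67, rounded up to 13617259; 13,617,259 required, 13,617,259 in favor — approved.
Series D: 3/5 of 20818238 = 12490942.80, rounded up to 12490943; 12,490,943 required, 12,496,876 in favor — approved.

Not approved — the Series A shares did not give the required vote.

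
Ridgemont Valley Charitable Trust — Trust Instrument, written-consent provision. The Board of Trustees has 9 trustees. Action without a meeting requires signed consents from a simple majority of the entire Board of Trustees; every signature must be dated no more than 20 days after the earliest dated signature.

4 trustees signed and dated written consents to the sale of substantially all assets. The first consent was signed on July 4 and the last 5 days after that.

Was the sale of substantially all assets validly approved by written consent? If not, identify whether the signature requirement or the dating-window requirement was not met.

Signatures required: a simple majority of 9 — a majority of 9 is 5, so 5 needed; 4 signed. Insufficient.
Dating window: the latest signature is 5 days after the earliest; the limit is 20 days. Within the window.

Not effective — insufficient signatures.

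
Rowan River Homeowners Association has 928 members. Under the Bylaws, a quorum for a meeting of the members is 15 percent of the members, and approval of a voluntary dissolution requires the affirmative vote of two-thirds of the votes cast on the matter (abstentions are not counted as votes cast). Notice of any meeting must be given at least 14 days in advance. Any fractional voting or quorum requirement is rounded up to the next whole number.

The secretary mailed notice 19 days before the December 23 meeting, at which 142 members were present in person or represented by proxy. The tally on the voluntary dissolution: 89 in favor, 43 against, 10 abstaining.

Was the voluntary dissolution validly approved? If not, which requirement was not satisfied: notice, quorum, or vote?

Notice: 19 days given; 14 required. Satisfied.
Quorum: 15% of 928 = 139.20, rounded up to 140; 142 present. Satisfied.
Vote: requires two-thirds of the votes cast (142 − 10 abstaining = 132); 2/3 of 132 = 88, so 88 needed; 89 in favor. Satisfied.

Valid — all requirements satisfied.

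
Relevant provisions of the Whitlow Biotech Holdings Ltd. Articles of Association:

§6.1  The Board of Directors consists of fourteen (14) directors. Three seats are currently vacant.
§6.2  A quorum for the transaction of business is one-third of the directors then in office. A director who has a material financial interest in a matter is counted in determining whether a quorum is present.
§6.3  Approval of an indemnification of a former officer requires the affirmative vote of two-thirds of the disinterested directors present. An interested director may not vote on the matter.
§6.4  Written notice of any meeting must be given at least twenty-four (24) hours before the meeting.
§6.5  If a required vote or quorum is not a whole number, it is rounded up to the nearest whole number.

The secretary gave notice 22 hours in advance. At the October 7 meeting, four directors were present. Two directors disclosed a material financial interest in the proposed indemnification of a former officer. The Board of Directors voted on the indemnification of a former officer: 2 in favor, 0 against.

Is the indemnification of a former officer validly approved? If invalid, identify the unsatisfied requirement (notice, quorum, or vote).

Notice: 22 hours given; 24 required (22 < 24). Not satisfied.
Quorum: 4 present (interested directors count toward quorum); quorum is 4. Satisfied.
Vote: the indemnification of a former officer requires two-thirds of the disinterested directors present (4 − 2 = 2). 2/3 of 2 = 1.33, rounded up to 2, so 2 affirmative votes are needed; 2 voted in favor. Satisfied.

Invalid — notice requirement not satisfied.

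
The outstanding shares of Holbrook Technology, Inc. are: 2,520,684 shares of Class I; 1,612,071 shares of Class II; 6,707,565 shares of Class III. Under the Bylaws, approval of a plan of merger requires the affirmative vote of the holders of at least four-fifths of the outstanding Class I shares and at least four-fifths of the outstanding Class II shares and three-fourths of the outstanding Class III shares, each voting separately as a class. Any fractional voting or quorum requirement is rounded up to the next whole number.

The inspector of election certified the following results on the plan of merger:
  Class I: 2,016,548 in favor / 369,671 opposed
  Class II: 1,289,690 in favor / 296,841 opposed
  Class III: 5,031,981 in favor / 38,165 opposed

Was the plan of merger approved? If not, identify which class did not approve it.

Approved — every class gave the required vote.

Class I: 4/5 of 2520684 = 2016547.20, rounded up to 2016548; 2,016,548 required, 2,016,548 in favor — approved.
Class II: 4/5 of 1612071 = 1289656.80, rounded up to 1289657; 1,289,657 required, 1,289,690 in favor — approved.
Class III: 3/4 of 6707565 = 5030673.75, rounded up to 5030674; 5,030,674 required, 5,031,981 in favor — approved.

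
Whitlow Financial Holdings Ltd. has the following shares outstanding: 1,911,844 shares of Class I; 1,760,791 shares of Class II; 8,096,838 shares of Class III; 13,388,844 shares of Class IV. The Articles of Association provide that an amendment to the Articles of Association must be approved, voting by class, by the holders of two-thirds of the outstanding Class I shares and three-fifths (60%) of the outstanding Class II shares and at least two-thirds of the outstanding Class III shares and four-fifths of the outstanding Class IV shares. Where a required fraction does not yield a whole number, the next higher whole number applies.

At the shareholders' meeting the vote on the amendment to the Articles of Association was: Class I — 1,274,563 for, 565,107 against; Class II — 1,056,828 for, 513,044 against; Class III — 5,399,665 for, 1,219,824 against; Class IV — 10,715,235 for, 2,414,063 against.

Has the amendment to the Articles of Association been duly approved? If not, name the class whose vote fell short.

Approved — every class gave the required vote.

Class I: 2/3 of 1911844 = 1274562.67, rounded up to 1274563; 1,274,563 required, 1,274,563 in favor — approved.
Class II: 3/5 of 1760791 = 1056474.60, rounded up to 1056475; 1,056,475 required, 1,056,828 in favor — approved.
Class III: 2/3 of 8096838 = 5397892; 5,397,892 required, 5,399,665 in favor — approved.
Class IV: 4/5 of 13388844 = 10711075.20, rounded up to 10711076; 10,711,076 required, 10,715,235 in favor — approved.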